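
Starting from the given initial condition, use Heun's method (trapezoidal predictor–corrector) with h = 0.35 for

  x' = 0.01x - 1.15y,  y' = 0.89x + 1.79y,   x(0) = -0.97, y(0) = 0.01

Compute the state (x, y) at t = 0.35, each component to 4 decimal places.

-0.9179, -0.3797

Heun on (x,y): k1 = f(t_n, state_n); k2 = f(t_n + h, state_n + h·k1); state_{n+1} = state_n + (h/2)·(k1 + k2).
0.000000: (-0.970000, 0.010000)
  k1 = (-0.021200, -0.845400)
  predictor → (-0.977420, -0.285890)
  k2 = (0.318999, -1.381647)
  → (-0.917885, -0.379733)
(x(0.35), y(0.35)) ≈ (-0.9179, -0.3797)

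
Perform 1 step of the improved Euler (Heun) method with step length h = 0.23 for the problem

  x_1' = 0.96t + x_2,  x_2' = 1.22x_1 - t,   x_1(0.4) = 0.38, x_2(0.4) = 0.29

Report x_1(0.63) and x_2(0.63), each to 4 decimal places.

Heun on (x_1,x_2): k1 = f(t_n, state_n); k2 = f(t_n + h, state_n + h·k1); state_{n+1} = state_n + (h/2)·(k1 + k2).
0.400000: (0.380000, 0.290000)
  k1 = (0.674000, 0.063600)
  predictor → (0.535020, 0.304628)
  k2 = (0.909428, 0.022724)
  → (0.562094, 0.299927)
(x_1(0.63), x_2(0.63)) ≈ (0.5621, 0.2999)

0.5621, 0.2999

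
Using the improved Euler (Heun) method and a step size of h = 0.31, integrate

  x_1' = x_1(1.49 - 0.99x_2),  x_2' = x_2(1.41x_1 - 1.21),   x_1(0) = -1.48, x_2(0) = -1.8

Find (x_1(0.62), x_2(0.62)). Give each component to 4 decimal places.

Heun on (x_1,x_2): k1 = f(s_n, state_n); k2 = f(s_n + h, state_n + h·k1); state_{n+1} = state_n + (h/2)·(k1 + k2).
0.000000: (-1.480000, -1.800000)
  k1 = (-4.842560, 5.934240)
  predictor → (-2.981194, 0.039614)
  k2 = (-4.325061, -0.214452)
  → (-2.900981, -0.913433)
0.310000: (-2.900981, -0.913433)
  k1 = (-6.945815, 4.841544)
  predictor → (-5.054184, 0.587446)
  k2 = (-4.591365, -4.897184)
  → (-4.689244, -0.922057)
(x_1(0.62), x_2(0.62)) ≈ (-4.6892, -0.9221)

-4.6892, -0.9221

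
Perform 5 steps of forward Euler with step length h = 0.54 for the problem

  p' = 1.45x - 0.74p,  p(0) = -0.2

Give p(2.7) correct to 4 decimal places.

Euler: p_{n+1} = p_n + h·f(x_n, p_n).
x=0.000000, p=-0.200000: f=0.148000 → p ← -0.200000 + 0.54·0.148000 = -0.120080
x=0.540000, p=-0.120080: f=0.871859 → p ← -0.120080 + 0.54·0.871859 = 0.350724
x=1.080000, p=0.350724: f=1.306464 → p ← 0.350724 + 0.54·1.306464 = 1.056215
x=1.620000, p=1.056215: f=1.567401 → p ← 1.056215 + 0.54·1.567401 = 1.902611
x=2.160000, p=1.902611: f=1.724068 → p ← 1.902611 + 0.54·1.724068 = 2.833608
p(2.7) ≈ 2.8336

2.8336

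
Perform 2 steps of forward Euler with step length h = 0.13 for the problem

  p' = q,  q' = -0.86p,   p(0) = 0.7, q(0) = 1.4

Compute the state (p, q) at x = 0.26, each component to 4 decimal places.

Euler on (p,q): p_{n+1} = p_n + h·p', q_{n+1} = q_n + h·q'.
0.000000: (0.700000, 1.400000); f=(1.400000, -0.602000) → (0.882000, 1.321740)
0.130000: (0.882000, 1.321740); f=(1.321740, -0.758520) → (1.053826, 1.223132)
(p(0.26), q(0.26)) ≈ (1.0538, 1.2231)

1.0538, 1.2231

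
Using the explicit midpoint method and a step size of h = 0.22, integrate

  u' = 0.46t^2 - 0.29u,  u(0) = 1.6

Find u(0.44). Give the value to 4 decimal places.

1.4205

Midpoint: k1 = f(t_n, u_n); k2 = f(t_n + h/2, u_n + (h/2)·k1); u_{n+1} = u_n + h·k2.
t=0.000000, u=1.600000:
  k1 = f(0.000000, 1.600000) = -0.464000
  k2 = f(0.110000, 1.548960) = -0.443632
  u ← 1.600000 + 0.22·(-0.443632) = 1.502401
t=0.220000, u=1.502401:
  k1 = f(0.220000, 1.502401) = -0.413432
  k2 = f(0.330000, 1.456923) = -0.372414
  u ← 1.502401 + 0.22·(-0.372414) = 1.420470
u(0.44) ≈ 1.4205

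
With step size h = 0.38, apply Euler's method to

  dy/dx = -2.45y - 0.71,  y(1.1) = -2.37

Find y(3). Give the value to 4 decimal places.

-0.2898

Euler: y_{n+1} = y_n + h·f(x_n, y_n).
x=1.100000, y=-2.370000: f=5.096500 → y ← -2.370000 + 0.38·5.096500 = -0.433330
x=1.480000, y=-0.433330: f=0.351658 → y ← -0.433330 + 0.38·0.351658 = -0.299700
x=1.860000, y=-0.299700: f=0.024264 → y ← -0.299700 + 0.38·0.024264 = -0.290479
x=2.240000, y=-0.290479: f=0.001674 → y ← -0.290479 + 0.38·0.001674 = -0.289843
x=2.620000, y=-0.289843: f=0.000116 → y ← -0.289843 + 0.38·0.000116 = -0.289799
y(3) ≈ -0.2898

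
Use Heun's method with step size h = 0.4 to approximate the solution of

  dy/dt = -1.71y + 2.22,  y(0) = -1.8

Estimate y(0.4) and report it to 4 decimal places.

Heun: k1 = f(t_n, y_n); k2 = f(t_n + h, y_n + h·k1); y_{n+1} = y_n + (h/2)·(k1 + k2).
t=0.000000, y=-1.800000:
  k1 = f(0.000000, -1.800000) = 5.298000
  k2 = f(0.400000, 0.319200) = 1.674168
  y ← -1.800000 + (0.4/2)·(5.298000 + 1.674168) = -0.405566
y(0.4) ≈ -0.4056

-0.4056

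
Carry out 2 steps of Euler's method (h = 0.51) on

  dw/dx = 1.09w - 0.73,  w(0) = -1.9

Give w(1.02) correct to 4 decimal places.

Euler: w_{n+1} = w_n + h·f(x_n, w_n).
x=0.000000, w=-1.900000: f=-2.801000 → w ← -1.900000 + 0.51·(-2.801000) = -3.328510
x=0.510000, w=-3.328510: f=-4.358076 → w ← -3.328510 + 0.51·(-4.358076) = -5.551129
w(1.02) ≈ -5.5511

-5.5511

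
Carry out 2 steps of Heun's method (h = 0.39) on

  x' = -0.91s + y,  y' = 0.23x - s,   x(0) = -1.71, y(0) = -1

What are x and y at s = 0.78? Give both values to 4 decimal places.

-2.9612, -1.7004

Heun on (x,y): k1 = f(s_n, state_n); k2 = f(s_n + h, state_n + h·k1); state_{n+1} = state_n + (h/2)·(k1 + k2).
0.000000: (-1.710000, -1.000000)
  k1 = (-1.000000, -0.393300)
  predictor → (-2.100000, -1.153387)
  k2 = (-1.508287, -0.873000)
  → (-2.199116, -1.246929)
0.390000: (-2.199116, -1.246929)
  k1 = (-1.601829, -0.895797)
  predictor → (-2.823829, -1.596289)
  k2 = (-2.306089, -1.429481)
  → (-2.961160, -1.700358)
(x(0.78), y(0.78)) ≈ (-2.9612, -1.7004)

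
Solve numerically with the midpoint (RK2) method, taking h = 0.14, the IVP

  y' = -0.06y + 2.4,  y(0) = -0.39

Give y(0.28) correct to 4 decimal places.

0.2829

Midpoint: k1 = f(x_n, y_n); k2 = f(x_n + h/2, y_n + (h/2)·k1); y_{n+1} = y_n + h·k2.
x=0.000000, y=-0.390000:
  k1 = f(0.000000, -0.390000) = 2.423400
  k2 = f(0.070000, -0.220362) = 2.413222
  y ← -0.390000 + 0.14·2.413222 = -0.052149
x=0.140000, y=-0.052149:
  k1 = f(0.140000, -0.052149) = 2.403129
  k2 = f(0.210000, 0.116070) = 2.393036
  y ← -0.052149 + 0.14·2.393036 = 0.282876
y(0.28) ≈ 0.2829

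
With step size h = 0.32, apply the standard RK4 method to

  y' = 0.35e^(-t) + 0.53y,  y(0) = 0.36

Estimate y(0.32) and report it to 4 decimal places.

0.5315

RK4: k1 = f(t_n, y_n); k2 = f(t_n + h/2, y_n + (h/2)·k1); k3 = f(t_n + h/2, y_n + (h/2)·k2); k4 = f(t_n + h, y_n + h·k3); y_{n+1} = y_n + (h/6)·(k1 + 2k2 + 2k3 + k4).
t=0.000000, y=0.360000:
  k1 = f(0.000000, 0.360000) = 0.540800
  k2 = f(0.160000, 0.446528) = 0.534910
  k3 = f(0.160000, 0.445586) = 0.534411
  k4 = f(0.320000, 0.531011) = 0.535588
  y ← 0.360000 + (0.32/6)·(k1 + 2k2 + 2k3 + k4) = 0.531468
y(0.32) ≈ 0.5315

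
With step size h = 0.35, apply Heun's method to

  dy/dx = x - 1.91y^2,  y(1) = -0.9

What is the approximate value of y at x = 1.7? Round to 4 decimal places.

Heun: k1 = f(x_n, y_n); k2 = f(x_n + h, y_n + h·k1); y_{n+1} = y_n + (h/2)·(k1 + k2).
x=1.000000, y=-0.900000:
  k1 = f(1.000000, -0.900000) = -0.547100
  k2 = f(1.350000, -1.091485) = -0.925458
  y ← -0.900000 + (0.35/2)·(-0.547100 + (-0.925458)) = -1.157698
x=1.350000, y=-1.157698:
  k1 = f(1.350000, -1.157698) = -1.209904
  k2 = f(1.700000, -1.581164) = -3.075153
  y ← -1.157698 + (0.35/2)·(-1.209904 + (-3.075153)) = -1.907583
y(1.7) ≈ -1.9076

-1.9076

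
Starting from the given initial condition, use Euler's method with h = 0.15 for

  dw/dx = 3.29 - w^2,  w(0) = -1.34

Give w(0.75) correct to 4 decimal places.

Euler: w_{n+1} = w_n + h·f(x_n, w_n).
x=0.000000, w=-1.340000: f=1.494400 → w ← -1.340000 + 0.15·1.494400 = -1.115840
x=0.150000, w=-1.115840: f=2.044901 → w ← -1.115840 + 0.15·2.044901 = -0.809105
x=0.300000, w=-0.809105: f=2.635349 → w ← -0.809105 + 0.15·2.635349 = -0.413802
x=0.450000, w=-0.413802: f=3.118768 → w ← -0.413802 + 0.15·3.118768 = 0.054013
x=0.600000, w=0.054013: f=3.287083 → w ← 0.054013 + 0.15·3.287083 = 0.547075
w(0.75) ≈ 0.5471

0.5471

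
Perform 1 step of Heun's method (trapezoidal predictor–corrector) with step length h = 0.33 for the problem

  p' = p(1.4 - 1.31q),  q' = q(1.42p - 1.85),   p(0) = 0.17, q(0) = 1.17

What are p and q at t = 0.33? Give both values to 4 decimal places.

0.1845, 0.7128

Heun on (p,q): k1 = f(t_n, state_n); k2 = f(t_n + h, state_n + h·k1); state_{n+1} = state_n + (h/2)·(k1 + k2).
0.000000: (0.170000, 1.170000)
  k1 = (-0.022559, -1.882062)
  predictor → (0.162556, 0.548920)
  k2 = (0.110687, -0.888795)
  → (0.184541, 0.712809)
(p(0.33), q(0.33)) ≈ (0.1845, 0.7128)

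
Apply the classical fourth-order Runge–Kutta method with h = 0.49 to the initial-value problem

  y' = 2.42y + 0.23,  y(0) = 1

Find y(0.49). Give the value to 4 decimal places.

3.4629

RK4: k1 = f(t_n, y_n); k2 = f(t_n + h/2, y_n + (h/2)·k1); k3 = f(t_n + h/2, y_n + (h/2)·k2); k4 = f(t_n + h, y_n + h·k3); y_{n+1} = y_n + (h/6)·(k1 + 2k2 + 2k3 + k4).
t=0.000000, y=1.000000:
  k1 = f(0.000000, 1.000000) = 2.650000
  k2 = f(0.245000, 1.649250) = 4.221185
  k3 = f(0.245000, 2.034190) = 5.152741
  k4 = f(0.490000, 3.524843) = 8.760120
  y ← 1.000000 + (0.49/6)·(k1 + 2k2 + 2k3 + k4) = 3.462901
y(0.49) ≈ 3.4629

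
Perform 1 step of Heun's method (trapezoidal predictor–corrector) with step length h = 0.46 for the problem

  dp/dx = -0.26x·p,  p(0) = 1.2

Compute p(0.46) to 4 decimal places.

Heun: k1 = f(x_n, p_n); k2 = f(x_n + h, p_n + h·k1); p_{n+1} = p_n + (h/2)·(k1 + k2).
x=0.000000, p=1.200000:
  k1 = f(0.000000, 1.200000) = 0.000000
  k2 = f(0.460000, 1.200000) = -0.143520
  p ← 1.200000 + (0.46/2)·(0.000000 + (-0.143520)) = 1.166990
p(0.46) ≈ 1.1670

1.1670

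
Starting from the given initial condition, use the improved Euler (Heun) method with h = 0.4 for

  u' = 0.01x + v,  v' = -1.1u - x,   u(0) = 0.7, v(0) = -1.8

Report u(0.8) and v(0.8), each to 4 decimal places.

Heun on (u,v): k1 = f(x_n, state_n); k2 = f(x_n + h, state_n + h·k1); state_{n+1} = state_n + (h/2)·(k1 + k2).
0.000000: (0.700000, -1.800000)
  k1 = (-1.800000, -0.770000)
  predictor → (-0.020000, -2.108000)
  k2 = (-2.104000, -0.378000)
  → (-0.080800, -2.029600)
0.400000: (-0.080800, -2.029600)
  k1 = (-2.025600, -0.311120)
  predictor → (-0.891040, -2.154048)
  k2 = (-2.146048, 0.180144)
  → (-0.915130, -2.055795)
(u(0.8), v(0.8)) ≈ (-0.9151, -2.0558)

-0.9151, -2.0558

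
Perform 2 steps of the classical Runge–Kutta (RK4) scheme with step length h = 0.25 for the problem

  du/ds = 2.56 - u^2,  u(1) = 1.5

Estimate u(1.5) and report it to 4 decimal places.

1.5791

RK4: k1 = f(s_n, u_n); k2 = f(s_n + h/2, u_n + (h/2)·k1); k3 = f(s_n + h/2, u_n + (h/2)·k2); k4 = f(s_n + h, u_n + h·k3); u_{n+1} = u_n + (h/6)·(k1 + 2k2 + 2k3 + k4).
s=1.000000, u=1.500000:
  k1 = f(1.000000, 1.500000) = 0.310000
  k2 = f(1.125000, 1.538750) = 0.192248
  k3 = f(1.125000, 1.524031) = 0.237329
  k4 = f(1.250000, 1.559332) = 0.128483
  u ← 1.500000 + (0.25/6)·(k1 + 2k2 + 2k3 + k4) = 1.554068
s=1.250000, u=1.554068:
  k1 = f(1.250000, 1.554068) = 0.144872
  k2 = f(1.375000, 1.572177) = 0.088259
  k3 = f(1.375000, 1.565101) = 0.110460
  k4 = f(1.500000, 1.581683) = 0.058278
  u ← 1.554068 + (0.25/6)·(k1 + 2k2 + 2k3 + k4) = 1.579093
u(1.5) ≈ 1.5791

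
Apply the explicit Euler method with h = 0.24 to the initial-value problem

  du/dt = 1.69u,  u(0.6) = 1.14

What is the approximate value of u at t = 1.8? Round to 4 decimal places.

6.2548

Euler: u_{n+1} = u_n + h·f(t_n, u_n).
t=0.600000, u=1.140000: f=1.926600 → u ← 1.140000 + 0.24·1.926600 = 1.602384
t=0.840000, u=1.602384: f=2.708029 → u ← 1.602384 + 0.24·2.708029 = 2.252311
t=1.080000, u=2.252311: f=3.806406 → u ← 2.252311 + 0.24·3.806406 = 3.165848
t=1.320000, u=3.165848: f=5.350284 → u ← 3.165848 + 0.24·5.350284 = 4.449916
t=1.560000, u=4.449916: f=7.520359 → u ← 4.449916 + 0.24·7.520359 = 6.254802
u(1.8) ≈ 6.2548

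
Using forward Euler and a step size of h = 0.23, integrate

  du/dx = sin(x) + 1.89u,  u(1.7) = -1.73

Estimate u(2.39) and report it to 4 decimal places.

-4.1393

Euler: u_{n+1} = u_n + h·f(x_n, u_n).
x=1.700000, u=-1.730000: f=-2.278035 → u ← -1.730000 + 0.23·(-2.278035) = -2.253948
x=1.930000, u=-2.253948: f=-3.323785 → u ← -2.253948 + 0.23·(-3.323785) = -3.018419
x=2.160000, u=-3.018419: f=-4.873428 → u ← -3.018419 + 0.23·(-4.873428) = -4.139307
u(2.39) ≈ -4.1393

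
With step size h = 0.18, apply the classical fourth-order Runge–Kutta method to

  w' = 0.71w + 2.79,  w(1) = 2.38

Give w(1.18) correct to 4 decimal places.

RK4: k1 = f(x_n, w_n); k2 = f(x_n + h/2, w_n + (h/2)·k1); k3 = f(x_n + h/2, w_n + (h/2)·k2); k4 = f(x_n + h, w_n + h·k3); w_{n+1} = w_n + (h/6)·(k1 + 2k2 + 2k3 + k4).
x=1.000000, w=2.380000:
  k1 = f(1.000000, 2.380000) = 4.479800
  k2 = f(1.090000, 2.783182) = 4.766059
  k3 = f(1.090000, 2.808945) = 4.784351
  k4 = f(1.180000, 3.241183) = 5.091240
  w ← 2.380000 + (0.18/6)·(k1 + 2k2 + 2k3 + k4) = 3.240156
w(1.18) ≈ 3.2402

3.2402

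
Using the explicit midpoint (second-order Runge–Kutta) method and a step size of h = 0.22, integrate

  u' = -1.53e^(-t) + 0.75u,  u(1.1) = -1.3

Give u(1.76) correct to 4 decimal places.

Midpoint: k1 = f(t_n, u_n); k2 = f(t_n + h/2, u_n + (h/2)·k1); u_{n+1} = u_n + h·k2.
t=1.100000, u=-1.300000:
  k1 = f(1.100000, -1.300000) = -1.484293
  k2 = f(1.210000, -1.463272) = -1.553696
  u ← -1.300000 + 0.22·(-1.553696) = -1.641813
t=1.320000, u=-1.641813:
  k1 = f(1.320000, -1.641813) = -1.640077
  k2 = f(1.430000, -1.822222) = -1.732809
  u ← -1.641813 + 0.22·(-1.732809) = -2.023031
t=1.540000, u=-2.023031:
  k1 = f(1.540000, -2.023031) = -1.845276
  k2 = f(1.650000, -2.226011) = -1.963345
  u ← -2.023031 + 0.22·(-1.963345) = -2.454967
u(1.76) ≈ -2.4550

-2.4550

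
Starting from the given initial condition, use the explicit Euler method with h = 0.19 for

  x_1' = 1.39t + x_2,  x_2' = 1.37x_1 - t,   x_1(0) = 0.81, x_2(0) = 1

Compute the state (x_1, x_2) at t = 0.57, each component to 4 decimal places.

1.6533, 1.6961

Euler on (x_1,x_2): x_1_{n+1} = x_1_n + h·x_1', x_2_{n+1} = x_2_n + h·x_2'.
0.000000: (0.810000, 1.000000); f=(1.000000, 1.109700) → (1.000000, 1.210843)
0.190000: (1.000000, 1.210843); f=(1.474943, 1.180000) → (1.280239, 1.435043)
0.380000: (1.280239, 1.435043); f=(1.963243, 1.373928) → (1.653255, 1.696089)
(x_1(0.57), x_2(0.57)) ≈ (1.6533, 1.6961)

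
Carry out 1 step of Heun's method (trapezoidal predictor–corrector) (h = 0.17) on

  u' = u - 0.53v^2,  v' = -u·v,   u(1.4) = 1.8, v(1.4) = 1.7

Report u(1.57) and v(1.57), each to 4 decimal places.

1.9170, 1.2548

Heun on (u,v): k1 = f(t_n, state_n); k2 = f(t_n + h, state_n + h·k1); state_{n+1} = state_n + (h/2)·(k1 + k2).
1.400000: (1.800000, 1.700000)
  k1 = (0.268300, -3.060000)
  predictor → (1.845611, 1.179800)
  k2 = (1.107889, -2.177452)
  → (1.916976, 1.254817)
(u(1.57), v(1.57)) ≈ (1.9170, 1.2548)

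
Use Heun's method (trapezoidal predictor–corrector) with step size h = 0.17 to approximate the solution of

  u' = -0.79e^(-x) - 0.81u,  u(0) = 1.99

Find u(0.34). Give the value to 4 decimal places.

1.3159

Heun: k1 = f(x_n, u_n); k2 = f(x_n + h, u_n + h·k1); u_{n+1} = u_n + (h/2)·(k1 + k2).
x=0.000000, u=1.990000:
  k1 = f(0.000000, 1.990000) = -2.401900
  k2 = f(0.170000, 1.581677) = -1.947654
  u ← 1.990000 + (0.17/2)·(-2.401900 + (-1.947654)) = 1.620288
x=0.170000, u=1.620288:
  k1 = f(0.170000, 1.620288) = -1.978928
  k2 = f(0.340000, 1.283870) = -1.602233
  u ← 1.620288 + (0.17/2)·(-1.978928 + (-1.602233)) = 1.315889
u(0.34) ≈ 1.3159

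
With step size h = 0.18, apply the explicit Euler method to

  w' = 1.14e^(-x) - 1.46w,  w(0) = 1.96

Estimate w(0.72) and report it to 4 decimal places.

Euler: w_{n+1} = w_n + h·f(x_n, w_n).
x=0.000000, w=1.960000: f=-1.721600 → w ← 1.960000 + 0.18·(-1.721600) = 1.650112
x=0.180000, w=1.650112: f=-1.456955 → w ← 1.650112 + 0.18·(-1.456955) = 1.387860
x=0.360000, w=1.387860: f=-1.230925 → w ← 1.387860 + 0.18·(-1.230925) = 1.166294
x=0.540000, w=1.166294: f=-1.038456 → w ← 1.166294 + 0.18·(-1.038456) = 0.979372
w(0.72) ≈ 0.9794

0.9794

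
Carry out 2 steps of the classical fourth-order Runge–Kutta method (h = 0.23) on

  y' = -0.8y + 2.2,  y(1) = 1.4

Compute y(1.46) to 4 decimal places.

1.8156

RK4: k1 = f(t_n, y_n); k2 = f(t_n + h/2, y_n + (h/2)·k1); k3 = f(t_n + h/2, y_n + (h/2)·k2); k4 = f(t_n + h, y_n + h·k3); y_{n+1} = y_n + (h/6)·(k1 + 2k2 + 2k3 + k4).
t=1.000000, y=1.400000:
  k1 = f(1.000000, 1.400000) = 1.080000
  k2 = f(1.115000, 1.524200) = 0.980640
  k3 = f(1.115000, 1.512774) = 0.989781
  k4 = f(1.230000, 1.627650) = 0.897880
  y ← 1.400000 + (0.23/6)·(k1 + 2k2 + 2k3 + k4) = 1.626884
t=1.230000, y=1.626884:
  k1 = f(1.230000, 1.626884) = 0.898493
  k2 = f(1.345000, 1.730211) = 0.815831
  k3 = f(1.345000, 1.720705) = 0.823436
  k4 = f(1.460000, 1.816275) = 0.746980
  y ← 1.626884 + (0.23/6)·(k1 + 2k2 + 2k3 + k4) = 1.815638
y(1.46) ≈ 1.8156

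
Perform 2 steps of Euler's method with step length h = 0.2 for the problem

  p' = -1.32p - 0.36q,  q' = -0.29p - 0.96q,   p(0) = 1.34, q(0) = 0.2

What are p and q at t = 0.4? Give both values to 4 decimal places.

0.7092, 0.0114

Euler on (p,q): p_{n+1} = p_n + h·p', q_{n+1} = q_n + h·q'.
0.000000: (1.340000, 0.200000); f=(-1.840800, -0.580600) → (0.971840, 0.083880)
0.200000: (0.971840, 0.083880); f=(-1.313026, -0.362358) → (0.709235, 0.011408)
(p(0.4), q(0.4)) ≈ (0.7092, 0.0114)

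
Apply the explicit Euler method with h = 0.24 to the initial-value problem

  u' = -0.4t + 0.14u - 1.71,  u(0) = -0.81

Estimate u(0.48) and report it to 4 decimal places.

-1.7230

Euler: u_{n+1} = u_n + h·f(t_n, u_n).
t=0.000000, u=-0.810000: f=-1.823400 → u ← -0.810000 + 0.24·(-1.823400) = -1.247616
t=0.240000, u=-1.247616: f=-1.980666 → u ← -1.247616 + 0.24·(-1.980666) = -1.722976
u(0.48) ≈ -1.7230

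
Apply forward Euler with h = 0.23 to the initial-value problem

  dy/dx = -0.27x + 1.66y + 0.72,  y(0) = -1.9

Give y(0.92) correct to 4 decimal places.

Euler: y_{n+1} = y_n + h·f(x_n, y_n).
x=0.000000, y=-1.900000: f=-2.434000 → y ← -1.900000 + 0.23·(-2.434000) = -2.459820
x=0.230000, y=-2.459820: f=-3.425401 → y ← -2.459820 + 0.23·(-3.425401) = -3.247662
x=0.460000, y=-3.247662: f=-4.795319 → y ← -3.247662 + 0.23·(-4.795319) = -4.350586
x=0.690000, y=-4.350586: f=-6.688272 → y ← -4.350586 + 0.23·(-6.688272) = -5.888888
y(0.92) ≈ -5.8889

-5.8889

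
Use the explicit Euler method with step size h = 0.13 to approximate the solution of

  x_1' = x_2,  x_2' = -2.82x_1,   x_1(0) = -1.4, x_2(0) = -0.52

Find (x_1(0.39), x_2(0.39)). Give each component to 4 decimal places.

-1.3994, 1.0696

Euler on (x_1,x_2): x_1_{n+1} = x_1_n + h·x_1', x_2_{n+1} = x_2_n + h·x_2'.
0.000000: (-1.400000, -0.520000); f=(-0.520000, 3.948000) → (-1.467600, -0.006760)
0.130000: (-1.467600, -0.006760); f=(-0.006760, 4.138632) → (-1.468479, 0.531262)
0.260000: (-1.468479, 0.531262); f=(0.531262, 4.141110) → (-1.399415, 1.069606)
(x_1(0.39), x_2(0.39)) ≈ (-1.3994, 1.0696)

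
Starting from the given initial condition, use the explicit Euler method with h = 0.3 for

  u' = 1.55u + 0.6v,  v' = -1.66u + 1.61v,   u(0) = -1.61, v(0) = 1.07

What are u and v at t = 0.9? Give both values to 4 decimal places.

-3.1872, 8.2191

Euler on (u,v): u_{n+1} = u_n + h·u', v_{n+1} = v_n + h·v'.
0.000000: (-1.610000, 1.070000); f=(-1.853500, 4.395300) → (-2.166050, 2.388590)
0.300000: (-2.166050, 2.388590); f=(-1.924224, 7.441273) → (-2.743317, 4.620972)
0.600000: (-2.743317, 4.620972); f=(-1.479558, 11.993671) → (-3.187185, 8.219073)
(u(0.9), v(0.9)) ≈ (-3.1872, 8.2191)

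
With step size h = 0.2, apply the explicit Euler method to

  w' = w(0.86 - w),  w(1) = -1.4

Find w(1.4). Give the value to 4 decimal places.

Euler: w_{n+1} = w_n + h·f(x_n, w_n).
x=1.000000, w=-1.400000: f=-3.164000 → w ← -1.400000 + 0.2·(-3.164000) = -2.032800
x=1.200000, w=-2.032800: f=-5.880484 → w ← -2.032800 + 0.2·(-5.880484) = -3.208897
w(1.4) ≈ -3.2089

-3.2089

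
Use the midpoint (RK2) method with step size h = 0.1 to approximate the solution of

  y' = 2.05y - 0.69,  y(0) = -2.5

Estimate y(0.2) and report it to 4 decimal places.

Midpoint: k1 = f(t_n, y_n); k2 = f(t_n + h/2, y_n + (h/2)·k1); y_{n+1} = y_n + h·k2.
t=0.000000, y=-2.500000:
  k1 = f(0.000000, -2.500000) = -5.815000
  k2 = f(0.050000, -2.790750) = -6.411037
  y ← -2.500000 + 0.1·(-6.411037) = -3.141104
t=0.100000, y=-3.141104:
  k1 = f(0.100000, -3.141104) = -7.129263
  k2 = f(0.150000, -3.497567) = -7.860012
  y ← -3.141104 + 0.1·(-7.860012) = -3.927105
y(0.2) ≈ -3.9271

-3.9271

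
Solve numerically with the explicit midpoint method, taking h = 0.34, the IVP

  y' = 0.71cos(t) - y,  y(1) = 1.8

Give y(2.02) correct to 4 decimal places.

0.6445

Midpoint: k1 = f(t_n, y_n); k2 = f(t_n + h/2, y_n + (h/2)·k1); y_{n+1} = y_n + h·k2.
t=1.000000, y=1.800000:
  k1 = f(1.000000, 1.800000) = -1.416385
  k2 = f(1.170000, 1.559214) = -1.282207
  y ← 1.800000 + 0.34·(-1.282207) = 1.364050
t=1.340000, y=1.364050:
  k1 = f(1.340000, 1.364050) = -1.201635
  k2 = f(1.510000, 1.159772) = -1.116633
  y ← 1.364050 + 0.34·(-1.116633) = 0.984395
t=1.680000, y=0.984395:
  k1 = f(1.680000, 0.984395) = -1.061775
  k2 = f(1.850000, 0.803893) = -0.999562
  y ← 0.984395 + 0.34·(-0.999562) = 0.644543
y(2.02) ≈ 0.6445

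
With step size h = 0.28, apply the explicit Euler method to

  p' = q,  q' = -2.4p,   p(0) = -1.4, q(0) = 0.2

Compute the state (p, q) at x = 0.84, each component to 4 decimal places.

Euler on (p,q): p_{n+1} = p_n + h·p', q_{n+1} = q_n + h·q'.
0.000000: (-1.400000, 0.200000); f=(0.200000, 3.360000) → (-1.344000, 1.140800)
0.280000: (-1.344000, 1.140800); f=(1.140800, 3.225600) → (-1.024576, 2.043968)
0.560000: (-1.024576, 2.043968); f=(2.043968, 2.458982) → (-0.452265, 2.732483)
(p(0.84), q(0.84)) ≈ (-0.4523, 2.7325)

-0.4523, 2.7325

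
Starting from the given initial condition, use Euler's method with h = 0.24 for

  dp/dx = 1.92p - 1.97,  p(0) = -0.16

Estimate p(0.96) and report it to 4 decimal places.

-4.3748

Euler: p_{n+1} = p_n + h·f(x_n, p_n).
x=0.000000, p=-0.160000: f=-2.277200 → p ← -0.160000 + 0.24·(-2.277200) = -0.706528
x=0.240000, p=-0.706528: f=-3.326534 → p ← -0.706528 + 0.24·(-3.326534) = -1.504896
x=0.480000, p=-1.504896: f=-4.859401 → p ← -1.504896 + 0.24·(-4.859401) = -2.671152
x=0.720000, p=-2.671152: f=-7.098612 → p ← -2.671152 + 0.24·(-7.098612) = -4.374819
p(0.96) ≈ -4.3748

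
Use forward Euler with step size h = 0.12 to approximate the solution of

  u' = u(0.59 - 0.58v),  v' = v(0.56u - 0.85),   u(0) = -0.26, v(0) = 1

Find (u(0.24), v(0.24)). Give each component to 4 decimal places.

-0.2628, 0.7753

Euler on (u,v): u_{n+1} = u_n + h·u', v_{n+1} = v_n + h·v'.
0.000000: (-0.260000, 1.000000); f=(-0.002600, -0.995600) → (-0.260312, 0.880528)
0.120000: (-0.260312, 0.880528); f=(-0.020641, -0.876808) → (-0.262789, 0.775311)
(u(0.24), v(0.24)) ≈ (-0.2628, 0.7753)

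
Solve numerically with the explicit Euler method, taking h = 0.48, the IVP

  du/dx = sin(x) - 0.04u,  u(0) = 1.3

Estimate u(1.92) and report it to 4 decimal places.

2.2778

Euler: u_{n+1} = u_n + h·f(x_n, u_n).
x=0.000000, u=1.300000: f=-0.052000 → u ← 1.300000 + 0.48·(-0.052000) = 1.275040
x=0.480000, u=1.275040: f=0.410778 → u ← 1.275040 + 0.48·0.410778 = 1.472213
x=0.960000, u=1.472213: f=0.760303 → u ← 1.472213 + 0.48·0.760303 = 1.837159
x=1.440000, u=1.837159: f=0.917972 → u ← 1.837159 + 0.48·0.917972 = 2.277785
u(1.92) ≈ 2.2778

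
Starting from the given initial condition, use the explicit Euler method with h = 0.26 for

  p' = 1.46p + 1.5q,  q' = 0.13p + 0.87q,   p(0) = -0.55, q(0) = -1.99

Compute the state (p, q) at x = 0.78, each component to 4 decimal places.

Euler on (p,q): p_{n+1} = p_n + h·p', q_{n+1} = q_n + h·q'.
0.000000: (-0.550000, -1.990000); f=(-3.788000, -1.802800) → (-1.534880, -2.458728)
0.260000: (-1.534880, -2.458728); f=(-5.929017, -2.338628) → (-3.076424, -3.066771)
0.520000: (-3.076424, -3.066771); f=(-9.091736, -3.068026) → (-5.440276, -3.864458)
(p(0.78), q(0.78)) ≈ (-5.4403, -3.8645)

-5.4403, -3.8645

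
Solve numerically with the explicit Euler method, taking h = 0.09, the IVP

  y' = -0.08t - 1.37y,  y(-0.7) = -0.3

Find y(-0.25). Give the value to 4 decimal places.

-0.1414

Euler: y_{n+1} = y_n + h·f(t_n, y_n).
t=-0.700000, y=-0.300000: f=0.467000 → y ← -0.300000 + 0.09·0.467000 = -0.257970
t=-0.610000, y=-0.257970: f=0.402219 → y ← -0.257970 + 0.09·0.402219 = -0.221770
t=-0.520000, y=-0.221770: f=0.345425 → y ← -0.221770 + 0.09·0.345425 = -0.190682
t=-0.430000, y=-0.190682: f=0.295634 → y ← -0.190682 + 0.09·0.295634 = -0.164075
t=-0.340000, y=-0.164075: f=0.251983 → y ← -0.164075 + 0.09·0.251983 = -0.141396
y(-0.25) ≈ -0.1414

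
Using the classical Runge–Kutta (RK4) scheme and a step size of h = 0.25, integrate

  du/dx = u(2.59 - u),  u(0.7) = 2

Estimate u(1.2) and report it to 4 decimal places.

RK4: k1 = f(x_n, u_n); k2 = f(x_n + h/2, u_n + (h/2)·k1); k3 = f(x_n + h/2, u_n + (h/2)·k2); k4 = f(x_n + h, u_n + h·k3); u_{n+1} = u_n + (h/6)·(k1 + 2k2 + 2k3 + k4).
x=0.700000, u=2.000000:
  k1 = f(0.700000, 2.000000) = 1.180000
  k2 = f(0.825000, 2.147500) = 0.950269
  k3 = f(0.825000, 2.118784) = 0.998406
  k4 = f(0.950000, 2.249601) = 0.765761
  u ← 2.000000 + (0.25/6)·(k1 + 2k2 + 2k3 + k4) = 2.243463
x=0.950000, u=2.243463:
  k1 = f(0.950000, 2.243463) = 0.777443
  k2 = f(1.075000, 2.340643) = 0.583655
  k3 = f(1.075000, 2.316420) = 0.633727
  k4 = f(1.200000, 2.401895) = 0.451809
  u ← 2.243463 + (0.25/6)·(k1 + 2k2 + 2k3 + k4) = 2.396130
u(1.2) ≈ 2.3961

2.3961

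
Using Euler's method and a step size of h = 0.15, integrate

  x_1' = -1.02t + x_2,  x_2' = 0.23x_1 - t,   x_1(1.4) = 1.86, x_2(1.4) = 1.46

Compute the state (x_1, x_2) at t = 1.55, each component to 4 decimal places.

Euler on (x_1,x_2): x_1_{n+1} = x_1_n + h·x_1', x_2_{n+1} = x_2_n + h·x_2'.
1.400000: (1.860000, 1.460000); f=(0.032000, -0.972200) → (1.864800, 1.314170)
(x_1(1.55), x_2(1.55)) ≈ (1.8648, 1.3142)

1.8648, 1.3142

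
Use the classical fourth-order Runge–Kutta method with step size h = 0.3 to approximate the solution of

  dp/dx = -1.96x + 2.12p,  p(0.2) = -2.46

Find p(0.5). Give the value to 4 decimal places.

RK4: k1 = f(x_n, p_n); k2 = f(x_n + h/2, p_n + (h/2)·k1); k3 = f(x_n + h/2, p_n + (h/2)·k2); k4 = f(x_n + h, p_n + h·k3); p_{n+1} = p_n + (h/6)·(k1 + 2k2 + 2k3 + k4).
x=0.200000, p=-2.460000:
  k1 = f(0.200000, -2.460000) = -5.607200
  k2 = f(0.350000, -3.301080) = -7.684290
  k3 = f(0.350000, -3.612643) = -8.344804
  k4 = f(0.500000, -4.963441) = -11.502495
  p ← -2.460000 + (0.3/6)·(k1 + 2k2 + 2k3 + k4) = -4.918394
p(0.5) ≈ -4.9184

-4.9184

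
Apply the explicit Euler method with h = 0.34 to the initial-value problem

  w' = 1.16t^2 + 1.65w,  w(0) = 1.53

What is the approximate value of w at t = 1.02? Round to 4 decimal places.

Euler: w_{n+1} = w_n + h·f(t_n, w_n).
t=0.000000, w=1.530000: f=2.524500 → w ← 1.530000 + 0.34·2.524500 = 2.388330
t=0.340000, w=2.388330: f=4.074840 → w ← 2.388330 + 0.34·4.074840 = 3.773776
t=0.680000, w=3.773776: f=6.763114 → w ← 3.773776 + 0.34·6.763114 = 6.073235
w(1.02) ≈ 6.0732

6.0732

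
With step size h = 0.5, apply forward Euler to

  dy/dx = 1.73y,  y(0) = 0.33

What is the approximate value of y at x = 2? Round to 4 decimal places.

Euler: y_{n+1} = y_n + h·f(x_n, y_n).
x=0.000000, y=0.330000: f=0.570900 → y ← 0.330000 + 0.5·0.570900 = 0.615450
x=0.500000, y=0.615450: f=1.064729 → y ← 0.615450 + 0.5·1.064729 = 1.147814
x=1.000000, y=1.147814: f=1.985719 → y ← 1.147814 + 0.5·1.985719 = 2.140674
x=1.500000, y=2.140674: f=3.703365 → y ← 2.140674 + 0.5·3.703365 = 3.992356
y(2) ≈ 3.9924

3.9924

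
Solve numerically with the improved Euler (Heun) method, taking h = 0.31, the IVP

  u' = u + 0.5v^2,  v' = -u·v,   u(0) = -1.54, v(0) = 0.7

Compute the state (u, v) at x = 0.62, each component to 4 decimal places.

-2.2412, 2.2261

Heun on (u,v): k1 = f(x_n, state_n); k2 = f(x_n + h, state_n + h·k1); state_{n+1} = state_n + (h/2)·(k1 + k2).
0.000000: (-1.540000, 0.700000)
  k1 = (-1.295000, 1.078000)
  predictor → (-1.941450, 1.034180)
  k2 = (-1.406686, 2.007809)
  → (-1.958761, 1.178300)
0.310000: (-1.958761, 1.178300)
  k1 = (-1.264565, 2.308009)
  predictor → (-2.350777, 1.893783)
  k2 = (-0.557569, 4.451861)
  → (-2.241192, 2.226080)
(u(0.62), v(0.62)) ≈ (-2.2412, 2.2261)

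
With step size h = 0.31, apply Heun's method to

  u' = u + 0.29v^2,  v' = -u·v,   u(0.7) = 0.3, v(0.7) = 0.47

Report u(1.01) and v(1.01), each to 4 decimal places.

Heun on (u,v): k1 = f(s_n, state_n); k2 = f(s_n + h, state_n + h·k1); state_{n+1} = state_n + (h/2)·(k1 + k2).
0.700000: (0.300000, 0.470000)
  k1 = (0.364061, -0.141000)
  predictor → (0.412859, 0.426290)
  k2 = (0.465559, -0.175998)
  → (0.428591, 0.420865)
(u(1.01), v(1.01)) ≈ (0.4286, 0.4209)

0.4286, 0.4209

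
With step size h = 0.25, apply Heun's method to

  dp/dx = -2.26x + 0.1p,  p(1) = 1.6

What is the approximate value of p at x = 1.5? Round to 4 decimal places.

Heun: k1 = f(x_n, p_n); k2 = f(x_n + h, p_n + h·k1); p_{n+1} = p_n + (h/2)·(k1 + k2).
x=1.000000, p=1.600000:
  k1 = f(1.000000, 1.600000) = -2.100000
  k2 = f(1.250000, 1.075000) = -2.717500
  p ← 1.600000 + (0.25/2)·(-2.100000 + (-2.717500)) = 0.997813
x=1.250000, p=0.997813:
  k1 = f(1.250000, 0.997813) = -2.725219
  k2 = f(1.500000, 0.316508) = -3.358349
  p ← 0.997813 + (0.25/2)·(-2.725219 + (-3.358349)) = 0.237367
p(1.5) ≈ 0.2374

0.2374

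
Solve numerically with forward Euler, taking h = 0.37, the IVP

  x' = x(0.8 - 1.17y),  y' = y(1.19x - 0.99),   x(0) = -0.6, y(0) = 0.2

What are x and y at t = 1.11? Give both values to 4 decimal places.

-1.1795, 0.0053

Euler on (x,y): x_{n+1} = x_n + h·x', y_{n+1} = y_n + h·y'.
0.000000: (-0.600000, 0.200000); f=(-0.339600, -0.340800) → (-0.725652, 0.073904)
0.370000: (-0.725652, 0.073904); f=(-0.517776, -0.136983) → (-0.917229, 0.023220)
0.740000: (-0.917229, 0.023220); f=(-0.708864, -0.048333) → (-1.179509, 0.005337)
(x(1.11), y(1.11)) ≈ (-1.1795, 0.0053)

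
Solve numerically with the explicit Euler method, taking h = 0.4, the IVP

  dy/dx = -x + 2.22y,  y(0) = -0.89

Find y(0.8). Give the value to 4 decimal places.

Euler: y_{n+1} = y_n + h·f(x_n, y_n).
x=0.000000, y=-0.890000: f=-1.975800 → y ← -0.890000 + 0.4·(-1.975800) = -1.680320
x=0.400000, y=-1.680320: f=-4.130310 → y ← -1.680320 + 0.4·(-4.130310) = -3.332444
y(0.8) ≈ -3.3324

-3.3324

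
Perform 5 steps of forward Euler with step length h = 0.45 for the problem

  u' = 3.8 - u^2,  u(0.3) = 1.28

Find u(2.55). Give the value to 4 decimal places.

Euler: u_{n+1} = u_n + h·f(t_n, u_n).
t=0.300000, u=1.280000: f=2.161600 → u ← 1.280000 + 0.45·2.161600 = 2.252720
t=0.750000, u=2.252720: f=-1.274747 → u ← 2.252720 + 0.45·(-1.274747) = 1.679084
t=1.200000, u=1.679084: f=0.980678 → u ← 1.679084 + 0.45·0.980678 = 2.120389
t=1.650000, u=2.120389: f=-0.696049 → u ← 2.120389 + 0.45·(-0.696049) = 1.807167
t=2.100000, u=1.807167: f=0.534148 → u ← 1.807167 + 0.45·0.534148 = 2.047533
u(2.55) ≈ 2.0475

2.0475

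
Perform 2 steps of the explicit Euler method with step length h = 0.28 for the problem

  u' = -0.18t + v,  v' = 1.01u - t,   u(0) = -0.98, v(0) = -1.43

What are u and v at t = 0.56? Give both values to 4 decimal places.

Euler on (u,v): u_{n+1} = u_n + h·u', v_{n+1} = v_n + h·v'.
0.000000: (-0.980000, -1.430000); f=(-1.430000, -0.989800) → (-1.380400, -1.707144)
0.280000: (-1.380400, -1.707144); f=(-1.757544, -1.674204) → (-1.872512, -2.175921)
(u(0.56), v(0.56)) ≈ (-1.8725, -2.1759)

-1.8725, -2.1759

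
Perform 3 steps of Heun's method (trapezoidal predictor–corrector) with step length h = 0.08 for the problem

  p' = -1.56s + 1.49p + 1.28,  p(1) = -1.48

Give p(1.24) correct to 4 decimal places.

Heun: k1 = f(s_n, p_n); k2 = f(s_n + h, p_n + h·k1); p_{n+1} = p_n + (h/2)·(k1 + k2).
s=1.000000, p=-1.480000:
  k1 = f(1.000000, -1.480000) = -2.485200
  k2 = f(1.080000, -1.678816) = -2.906236
  p ← -1.480000 + (0.08/2)·(-2.485200 + (-2.906236)) = -1.695657
s=1.080000, p=-1.695657:
  k1 = f(1.080000, -1.695657) = -2.931330
  k2 = f(1.160000, -1.930164) = -3.405544
  p ← -1.695657 + (0.08/2)·(-2.931330 + (-3.405544)) = -1.949132
s=1.160000, p=-1.949132:
  k1 = f(1.160000, -1.949132) = -3.433807
  k2 = f(1.240000, -2.223837) = -3.967917
  p ← -1.949132 + (0.08/2)·(-3.433807 + (-3.967917)) = -2.245201
p(1.24) ≈ -2.2452

-2.2452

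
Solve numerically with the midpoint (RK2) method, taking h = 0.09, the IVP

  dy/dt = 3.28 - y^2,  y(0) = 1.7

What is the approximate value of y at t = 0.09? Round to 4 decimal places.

1.7297

Midpoint: k1 = f(t_n, y_n); k2 = f(t_n + h/2, y_n + (h/2)·k1); y_{n+1} = y_n + h·k2.
t=0.000000, y=1.700000:
  k1 = f(0.000000, 1.700000) = 0.390000
  k2 = f(0.045000, 1.717550) = 0.330022
  y ← 1.700000 + 0.09·0.330022 = 1.729702
y(0.09) ≈ 1.7297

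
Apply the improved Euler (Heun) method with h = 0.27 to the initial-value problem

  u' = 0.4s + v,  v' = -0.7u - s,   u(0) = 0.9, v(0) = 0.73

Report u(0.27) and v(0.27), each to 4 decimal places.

1.0887, 0.5048

Heun on (u,v): k1 = f(s_n, state_n); k2 = f(s_n + h, state_n + h·k1); state_{n+1} = state_n + (h/2)·(k1 + k2).
0.000000: (0.900000, 0.730000)
  k1 = (0.730000, -0.630000)
  predictor → (1.097100, 0.559900)
  k2 = (0.667900, -1.037970)
  → (1.088717, 0.504824)
(u(0.27), v(0.27)) ≈ (1.0887, 0.5048)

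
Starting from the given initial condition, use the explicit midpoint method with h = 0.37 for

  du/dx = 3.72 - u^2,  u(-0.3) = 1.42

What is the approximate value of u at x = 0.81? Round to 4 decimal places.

Midpoint: k1 = f(x_n, u_n); k2 = f(x_n + h/2, u_n + (h/2)·k1); u_{n+1} = u_n + h·k2.
x=-0.300000, u=1.420000:
  k1 = f(-0.300000, 1.420000) = 1.703600
  k2 = f(-0.115000, 1.735166) = 0.709199
  u ← 1.420000 + 0.37·0.709199 = 1.682404
x=0.070000, u=1.682404:
  k1 = f(0.070000, 1.682404) = 0.889518
  k2 = f(0.255000, 1.846964) = 0.308722
  u ← 1.682404 + 0.37·0.308722 = 1.796631
x=0.440000, u=1.796631:
  k1 = f(0.440000, 1.796631) = 0.492118
  k2 = f(0.625000, 1.887673) = 0.156692
  u ← 1.796631 + 0.37·0.156692 = 1.854607
u(0.81) ≈ 1.8546

1.8546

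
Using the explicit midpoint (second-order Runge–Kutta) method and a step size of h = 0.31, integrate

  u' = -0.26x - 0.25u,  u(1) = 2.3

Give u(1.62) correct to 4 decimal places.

Midpoint: k1 = f(x_n, u_n); k2 = f(x_n + h/2, u_n + (h/2)·k1); u_{n+1} = u_n + h·k2.
x=1.000000, u=2.300000:
  k1 = f(1.000000, 2.300000) = -0.835000
  k2 = f(1.155000, 2.170575) = -0.842944
  u ← 2.300000 + 0.31·(-0.842944) = 2.038687
x=1.310000, u=2.038687:
  k1 = f(1.310000, 2.038687) = -0.850272
  k2 = f(1.465000, 1.906895) = -0.857624
  u ← 2.038687 + 0.31·(-0.857624) = 1.772824
u(1.62) ≈ 1.7728

1.7728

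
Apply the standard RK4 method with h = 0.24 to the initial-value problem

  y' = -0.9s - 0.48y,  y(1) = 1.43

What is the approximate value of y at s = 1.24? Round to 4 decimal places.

RK4: k1 = f(s_n, y_n); k2 = f(s_n + h/2, y_n + (h/2)·k1); k3 = f(s_n + h/2, y_n + (h/2)·k2); k4 = f(s_n + h, y_n + h·k3); y_{n+1} = y_n + (h/6)·(k1 + 2k2 + 2k3 + k4).
s=1.000000, y=1.430000:
  k1 = f(1.000000, 1.430000) = -1.586400
  k2 = f(1.120000, 1.239632) = -1.603023
  k3 = f(1.120000, 1.237637) = -1.602066
  k4 = f(1.240000, 1.045504) = -1.617842
  y ← 1.430000 + (0.24/6)·(k1 + 2k2 + 2k3 + k4) = 1.045423
y(1.24) ≈ 1.0454

1.0454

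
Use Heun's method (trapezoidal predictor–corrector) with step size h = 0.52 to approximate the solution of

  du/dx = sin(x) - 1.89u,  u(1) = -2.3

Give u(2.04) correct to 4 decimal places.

-0.2072

Heun: k1 = f(x_n, u_n); k2 = f(x_n + h, u_n + h·k1); u_{n+1} = u_n + (h/2)·(k1 + k2).
x=1.000000, u=-2.300000:
  k1 = f(1.000000, -2.300000) = 5.188471
  k2 = f(1.520000, 0.398005) = 0.246481
  u ← -2.300000 + (0.52/2)·(5.188471 + 0.246481) = -0.886913
x=1.520000, u=-0.886913:
  k1 = f(1.520000, -0.886913) = 2.674975
  k2 = f(2.040000, 0.504074) = -0.060772
  u ← -0.886913 + (0.52/2)·(2.674975 + (-0.060772)) = -0.207220
u(2.04) ≈ -0.2072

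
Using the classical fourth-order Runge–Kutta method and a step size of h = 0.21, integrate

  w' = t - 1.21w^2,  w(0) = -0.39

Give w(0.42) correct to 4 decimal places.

-0.3839

RK4: k1 = f(t_n, w_n); k2 = f(t_n + h/2, w_n + (h/2)·k1); k3 = f(t_n + h/2, w_n + (h/2)·k2); k4 = f(t_n + h, w_n + h·k3); w_{n+1} = w_n + (h/6)·(k1 + 2k2 + 2k3 + k4).
t=0.000000, w=-0.390000:
  k1 = f(0.000000, -0.390000) = -0.184041
  k2 = f(0.105000, -0.409324) = -0.097731
  k3 = f(0.105000, -0.400262) = -0.088853
  k4 = f(0.210000, -0.408659) = 0.007927
  w ← -0.390000 + (0.21/6)·(k1 + 2k2 + 2k3 + k4) = -0.409225
t=0.210000, w=-0.409225:
  k1 = f(0.210000, -0.409225) = 0.007367
  k2 = f(0.315000, -0.408451) = 0.113133
  k3 = f(0.315000, -0.397346) = 0.123961
  k4 = f(0.420000, -0.383193) = 0.242327
  w ← -0.409225 + (0.21/6)·(k1 + 2k2 + 2k3 + k4) = -0.383889
w(0.42) ≈ -0.3839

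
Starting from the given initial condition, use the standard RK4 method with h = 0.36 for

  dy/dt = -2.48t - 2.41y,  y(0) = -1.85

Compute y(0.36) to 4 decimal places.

RK4: k1 = f(t_n, y_n); k2 = f(t_n + h/2, y_n + (h/2)·k1); k3 = f(t_n + h/2, y_n + (h/2)·k2); k4 = f(t_n + h, y_n + h·k3); y_{n+1} = y_n + (h/6)·(k1 + 2k2 + 2k3 + k4).
t=0.000000, y=-1.850000:
  k1 = f(0.000000, -1.850000) = 4.458500
  k2 = f(0.180000, -1.047470) = 2.078003
  k3 = f(0.180000, -1.475960) = 3.110662
  k4 = f(0.360000, -0.730162) = 0.866889
  y ← -1.850000 + (0.36/6)·(k1 + 2k2 + 2k3 + k4) = -0.907837
y(0.36) ≈ -0.9078

-0.9078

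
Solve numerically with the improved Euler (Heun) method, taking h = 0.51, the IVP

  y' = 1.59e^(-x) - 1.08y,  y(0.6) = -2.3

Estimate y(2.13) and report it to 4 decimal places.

-0.2462

Heun: k1 = f(x_n, y_n); k2 = f(x_n + h, y_n + h·k1); y_{n+1} = y_n + (h/2)·(k1 + k2).
x=0.600000, y=-2.300000:
  k1 = f(0.600000, -2.300000) = 3.356611
  k2 = f(1.110000, -0.588129) = 1.159178
  y ← -2.300000 + (0.51/2)·(3.356611 + 1.159178) = -1.148474
x=1.110000, y=-1.148474:
  k1 = f(1.110000, -1.148474) = 1.764351
  k2 = f(1.620000, -0.248655) = 0.583207
  y ← -1.148474 + (0.51/2)·(1.764351 + 0.583207) = -0.549847
x=1.620000, y=-0.549847:
  k1 = f(1.620000, -0.549847) = 0.908494
  k2 = f(2.130000, -0.086515) = 0.282388
  y ← -0.549847 + (0.51/2)·(0.908494 + 0.282388) = -0.246172
y(2.13) ≈ -0.2462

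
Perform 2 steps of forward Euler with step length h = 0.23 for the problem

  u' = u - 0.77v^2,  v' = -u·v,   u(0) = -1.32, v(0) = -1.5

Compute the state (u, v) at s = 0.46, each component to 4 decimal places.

-3.1643, -2.8648

Euler on (u,v): u_{n+1} = u_n + h·u', v_{n+1} = v_n + h·v'.
0.000000: (-1.320000, -1.500000); f=(-3.052500, -1.980000) → (-2.022075, -1.955400)
0.230000: (-2.022075, -1.955400); f=(-4.966239, -3.953965) → (-3.164310, -2.864812)
(u(0.46), v(0.46)) ≈ (-3.1643, -2.8648)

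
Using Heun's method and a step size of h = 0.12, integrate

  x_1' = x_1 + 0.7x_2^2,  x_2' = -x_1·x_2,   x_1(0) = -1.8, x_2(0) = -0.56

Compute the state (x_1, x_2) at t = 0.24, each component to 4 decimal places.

-2.1935, -0.9002

Heun on (x_1,x_2): k1 = f(t_n, state_n); k2 = f(t_n + h, state_n + h·k1); state_{n+1} = state_n + (h/2)·(k1 + k2).
0.000000: (-1.800000, -0.560000)
  k1 = (-1.580480, -1.008000)
  predictor → (-1.989658, -0.680960)
  k2 = (-1.665063, -1.354877)
  → (-1.994733, -0.701773)
0.120000: (-1.994733, -0.701773)
  k1 = (-1.649993, -1.399849)
  predictor → (-2.192732, -0.869754)
  k2 = (-1.663201, -1.907138)
  → (-2.193524, -0.900192)
(x_1(0.24), x_2(0.24)) ≈ (-2.1935, -0.9002)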